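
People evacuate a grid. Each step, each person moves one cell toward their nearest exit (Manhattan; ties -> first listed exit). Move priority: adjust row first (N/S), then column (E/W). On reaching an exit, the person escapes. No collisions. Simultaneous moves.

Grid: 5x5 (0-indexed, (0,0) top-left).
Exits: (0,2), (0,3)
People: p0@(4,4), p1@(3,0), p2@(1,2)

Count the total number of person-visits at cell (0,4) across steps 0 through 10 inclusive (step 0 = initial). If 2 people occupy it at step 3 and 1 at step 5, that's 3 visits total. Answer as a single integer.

Step 0: p0@(4,4) p1@(3,0) p2@(1,2) -> at (0,4): 0 [-], cum=0
Step 1: p0@(3,4) p1@(2,0) p2@ESC -> at (0,4): 0 [-], cum=0
Step 2: p0@(2,4) p1@(1,0) p2@ESC -> at (0,4): 0 [-], cum=0
Step 3: p0@(1,4) p1@(0,0) p2@ESC -> at (0,4): 0 [-], cum=0
Step 4: p0@(0,4) p1@(0,1) p2@ESC -> at (0,4): 1 [p0], cum=1
Step 5: p0@ESC p1@ESC p2@ESC -> at (0,4): 0 [-], cum=1
Total visits = 1

Answer: 1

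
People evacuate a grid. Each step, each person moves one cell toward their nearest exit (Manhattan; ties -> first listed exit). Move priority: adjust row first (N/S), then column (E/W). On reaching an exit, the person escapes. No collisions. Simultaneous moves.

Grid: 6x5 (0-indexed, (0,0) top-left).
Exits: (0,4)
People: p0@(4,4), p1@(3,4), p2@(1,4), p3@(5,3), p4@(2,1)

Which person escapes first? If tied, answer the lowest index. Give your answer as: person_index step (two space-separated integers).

Step 1: p0:(4,4)->(3,4) | p1:(3,4)->(2,4) | p2:(1,4)->(0,4)->EXIT | p3:(5,3)->(4,3) | p4:(2,1)->(1,1)
Step 2: p0:(3,4)->(2,4) | p1:(2,4)->(1,4) | p2:escaped | p3:(4,3)->(3,3) | p4:(1,1)->(0,1)
Step 3: p0:(2,4)->(1,4) | p1:(1,4)->(0,4)->EXIT | p2:escaped | p3:(3,3)->(2,3) | p4:(0,1)->(0,2)
Step 4: p0:(1,4)->(0,4)->EXIT | p1:escaped | p2:escaped | p3:(2,3)->(1,3) | p4:(0,2)->(0,3)
Step 5: p0:escaped | p1:escaped | p2:escaped | p3:(1,3)->(0,3) | p4:(0,3)->(0,4)->EXIT
Step 6: p0:escaped | p1:escaped | p2:escaped | p3:(0,3)->(0,4)->EXIT | p4:escaped
Exit steps: [4, 3, 1, 6, 5]
First to escape: p2 at step 1

Answer: 2 1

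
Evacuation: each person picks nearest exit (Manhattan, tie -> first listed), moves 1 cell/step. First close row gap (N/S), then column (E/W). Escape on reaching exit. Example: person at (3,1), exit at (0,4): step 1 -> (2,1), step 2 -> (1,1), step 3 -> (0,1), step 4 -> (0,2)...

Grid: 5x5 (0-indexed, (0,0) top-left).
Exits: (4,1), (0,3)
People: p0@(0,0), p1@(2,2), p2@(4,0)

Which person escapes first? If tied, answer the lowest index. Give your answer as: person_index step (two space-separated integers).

Answer: 2 1

Derivation:
Step 1: p0:(0,0)->(0,1) | p1:(2,2)->(3,2) | p2:(4,0)->(4,1)->EXIT
Step 2: p0:(0,1)->(0,2) | p1:(3,2)->(4,2) | p2:escaped
Step 3: p0:(0,2)->(0,3)->EXIT | p1:(4,2)->(4,1)->EXIT | p2:escaped
Exit steps: [3, 3, 1]
First to escape: p2 at step 1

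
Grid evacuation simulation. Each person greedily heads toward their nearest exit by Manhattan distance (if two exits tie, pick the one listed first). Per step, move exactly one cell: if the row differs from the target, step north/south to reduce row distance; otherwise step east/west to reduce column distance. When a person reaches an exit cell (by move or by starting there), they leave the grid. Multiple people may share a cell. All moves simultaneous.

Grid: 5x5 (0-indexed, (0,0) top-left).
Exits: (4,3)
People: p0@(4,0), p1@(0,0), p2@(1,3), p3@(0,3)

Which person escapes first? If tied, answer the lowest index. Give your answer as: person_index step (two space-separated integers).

Answer: 0 3

Derivation:
Step 1: p0:(4,0)->(4,1) | p1:(0,0)->(1,0) | p2:(1,3)->(2,3) | p3:(0,3)->(1,3)
Step 2: p0:(4,1)->(4,2) | p1:(1,0)->(2,0) | p2:(2,3)->(3,3) | p3:(1,3)->(2,3)
Step 3: p0:(4,2)->(4,3)->EXIT | p1:(2,0)->(3,0) | p2:(3,3)->(4,3)->EXIT | p3:(2,3)->(3,3)
Step 4: p0:escaped | p1:(3,0)->(4,0) | p2:escaped | p3:(3,3)->(4,3)->EXIT
Step 5: p0:escaped | p1:(4,0)->(4,1) | p2:escaped | p3:escaped
Step 6: p0:escaped | p1:(4,1)->(4,2) | p2:escaped | p3:escaped
Step 7: p0:escaped | p1:(4,2)->(4,3)->EXIT | p2:escaped | p3:escaped
Exit steps: [3, 7, 3, 4]
First to escape: p0 at step 3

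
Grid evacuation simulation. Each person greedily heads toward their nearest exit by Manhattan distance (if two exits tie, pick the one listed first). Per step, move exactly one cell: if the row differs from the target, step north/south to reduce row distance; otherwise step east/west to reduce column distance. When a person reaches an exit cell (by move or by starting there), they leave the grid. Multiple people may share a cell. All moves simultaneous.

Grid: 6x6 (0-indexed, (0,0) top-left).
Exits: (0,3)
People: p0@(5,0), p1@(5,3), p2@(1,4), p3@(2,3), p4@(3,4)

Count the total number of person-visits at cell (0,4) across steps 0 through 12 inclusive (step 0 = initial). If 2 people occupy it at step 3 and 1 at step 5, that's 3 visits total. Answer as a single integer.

Answer: 2

Derivation:
Step 0: p0@(5,0) p1@(5,3) p2@(1,4) p3@(2,3) p4@(3,4) -> at (0,4): 0 [-], cum=0
Step 1: p0@(4,0) p1@(4,3) p2@(0,4) p3@(1,3) p4@(2,4) -> at (0,4): 1 [p2], cum=1
Step 2: p0@(3,0) p1@(3,3) p2@ESC p3@ESC p4@(1,4) -> at (0,4): 0 [-], cum=1
Step 3: p0@(2,0) p1@(2,3) p2@ESC p3@ESC p4@(0,4) -> at (0,4): 1 [p4], cum=2
Step 4: p0@(1,0) p1@(1,3) p2@ESC p3@ESC p4@ESC -> at (0,4): 0 [-], cum=2
Step 5: p0@(0,0) p1@ESC p2@ESC p3@ESC p4@ESC -> at (0,4): 0 [-], cum=2
Step 6: p0@(0,1) p1@ESC p2@ESC p3@ESC p4@ESC -> at (0,4): 0 [-], cum=2
Step 7: p0@(0,2) p1@ESC p2@ESC p3@ESC p4@ESC -> at (0,4): 0 [-], cum=2
Step 8: p0@ESC p1@ESC p2@ESC p3@ESC p4@ESC -> at (0,4): 0 [-], cum=2
Total visits = 2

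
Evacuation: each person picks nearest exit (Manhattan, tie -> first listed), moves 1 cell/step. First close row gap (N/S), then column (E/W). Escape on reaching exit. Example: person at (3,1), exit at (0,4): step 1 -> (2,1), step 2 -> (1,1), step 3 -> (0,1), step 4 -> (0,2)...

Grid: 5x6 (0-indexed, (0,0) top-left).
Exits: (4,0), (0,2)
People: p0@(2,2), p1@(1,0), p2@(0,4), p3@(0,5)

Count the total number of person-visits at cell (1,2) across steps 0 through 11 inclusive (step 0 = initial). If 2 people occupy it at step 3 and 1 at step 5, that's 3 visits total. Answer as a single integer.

Step 0: p0@(2,2) p1@(1,0) p2@(0,4) p3@(0,5) -> at (1,2): 0 [-], cum=0
Step 1: p0@(1,2) p1@(2,0) p2@(0,3) p3@(0,4) -> at (1,2): 1 [p0], cum=1
Step 2: p0@ESC p1@(3,0) p2@ESC p3@(0,3) -> at (1,2): 0 [-], cum=1
Step 3: p0@ESC p1@ESC p2@ESC p3@ESC -> at (1,2): 0 [-], cum=1
Total visits = 1

Answer: 1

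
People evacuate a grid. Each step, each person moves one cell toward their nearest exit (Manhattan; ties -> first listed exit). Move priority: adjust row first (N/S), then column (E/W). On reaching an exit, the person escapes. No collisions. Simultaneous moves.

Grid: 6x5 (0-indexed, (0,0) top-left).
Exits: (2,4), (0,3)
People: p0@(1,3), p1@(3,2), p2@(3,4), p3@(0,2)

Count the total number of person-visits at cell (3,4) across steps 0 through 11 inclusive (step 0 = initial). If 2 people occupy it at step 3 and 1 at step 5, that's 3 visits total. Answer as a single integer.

Answer: 1

Derivation:
Step 0: p0@(1,3) p1@(3,2) p2@(3,4) p3@(0,2) -> at (3,4): 1 [p2], cum=1
Step 1: p0@ESC p1@(2,2) p2@ESC p3@ESC -> at (3,4): 0 [-], cum=1
Step 2: p0@ESC p1@(2,3) p2@ESC p3@ESC -> at (3,4): 0 [-], cum=1
Step 3: p0@ESC p1@ESC p2@ESC p3@ESC -> at (3,4): 0 [-], cum=1
Total visits = 1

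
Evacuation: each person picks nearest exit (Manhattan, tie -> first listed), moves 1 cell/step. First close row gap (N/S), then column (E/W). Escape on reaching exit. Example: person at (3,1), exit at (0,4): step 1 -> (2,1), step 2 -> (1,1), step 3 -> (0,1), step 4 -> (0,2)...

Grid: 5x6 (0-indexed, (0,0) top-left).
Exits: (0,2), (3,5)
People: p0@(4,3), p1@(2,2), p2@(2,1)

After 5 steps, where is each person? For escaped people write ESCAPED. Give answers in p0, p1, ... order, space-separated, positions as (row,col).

Step 1: p0:(4,3)->(3,3) | p1:(2,2)->(1,2) | p2:(2,1)->(1,1)
Step 2: p0:(3,3)->(3,4) | p1:(1,2)->(0,2)->EXIT | p2:(1,1)->(0,1)
Step 3: p0:(3,4)->(3,5)->EXIT | p1:escaped | p2:(0,1)->(0,2)->EXIT

ESCAPED ESCAPED ESCAPED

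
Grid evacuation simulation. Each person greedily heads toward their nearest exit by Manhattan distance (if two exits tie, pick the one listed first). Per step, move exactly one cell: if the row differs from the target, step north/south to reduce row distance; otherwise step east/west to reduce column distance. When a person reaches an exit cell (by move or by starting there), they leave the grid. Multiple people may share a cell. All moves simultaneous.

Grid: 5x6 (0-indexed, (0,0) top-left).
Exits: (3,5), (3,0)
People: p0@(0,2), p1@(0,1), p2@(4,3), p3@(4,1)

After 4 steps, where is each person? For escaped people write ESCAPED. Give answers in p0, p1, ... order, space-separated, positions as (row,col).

Step 1: p0:(0,2)->(1,2) | p1:(0,1)->(1,1) | p2:(4,3)->(3,3) | p3:(4,1)->(3,1)
Step 2: p0:(1,2)->(2,2) | p1:(1,1)->(2,1) | p2:(3,3)->(3,4) | p3:(3,1)->(3,0)->EXIT
Step 3: p0:(2,2)->(3,2) | p1:(2,1)->(3,1) | p2:(3,4)->(3,5)->EXIT | p3:escaped
Step 4: p0:(3,2)->(3,1) | p1:(3,1)->(3,0)->EXIT | p2:escaped | p3:escaped

(3,1) ESCAPED ESCAPED ESCAPED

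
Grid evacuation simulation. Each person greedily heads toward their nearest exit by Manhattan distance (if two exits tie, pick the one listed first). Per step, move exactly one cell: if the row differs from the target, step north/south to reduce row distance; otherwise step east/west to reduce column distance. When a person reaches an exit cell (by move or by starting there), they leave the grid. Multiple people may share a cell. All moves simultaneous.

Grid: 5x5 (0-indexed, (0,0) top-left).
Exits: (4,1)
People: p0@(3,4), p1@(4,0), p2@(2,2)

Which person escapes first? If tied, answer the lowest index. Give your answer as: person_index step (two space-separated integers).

Answer: 1 1

Derivation:
Step 1: p0:(3,4)->(4,4) | p1:(4,0)->(4,1)->EXIT | p2:(2,2)->(3,2)
Step 2: p0:(4,4)->(4,3) | p1:escaped | p2:(3,2)->(4,2)
Step 3: p0:(4,3)->(4,2) | p1:escaped | p2:(4,2)->(4,1)->EXIT
Step 4: p0:(4,2)->(4,1)->EXIT | p1:escaped | p2:escaped
Exit steps: [4, 1, 3]
First to escape: p1 at step 1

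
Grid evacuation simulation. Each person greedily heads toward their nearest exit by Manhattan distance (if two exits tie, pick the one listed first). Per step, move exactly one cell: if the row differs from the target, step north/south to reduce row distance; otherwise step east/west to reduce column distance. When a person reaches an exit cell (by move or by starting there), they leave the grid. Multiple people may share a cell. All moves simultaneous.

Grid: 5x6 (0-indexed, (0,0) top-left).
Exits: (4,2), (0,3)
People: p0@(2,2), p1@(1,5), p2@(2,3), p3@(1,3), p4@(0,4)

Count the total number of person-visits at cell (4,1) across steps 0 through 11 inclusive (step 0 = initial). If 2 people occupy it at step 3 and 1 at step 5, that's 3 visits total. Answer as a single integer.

Answer: 0

Derivation:
Step 0: p0@(2,2) p1@(1,5) p2@(2,3) p3@(1,3) p4@(0,4) -> at (4,1): 0 [-], cum=0
Step 1: p0@(3,2) p1@(0,5) p2@(1,3) p3@ESC p4@ESC -> at (4,1): 0 [-], cum=0
Step 2: p0@ESC p1@(0,4) p2@ESC p3@ESC p4@ESC -> at (4,1): 0 [-], cum=0
Step 3: p0@ESC p1@ESC p2@ESC p3@ESC p4@ESC -> at (4,1): 0 [-], cum=0
Total visits = 0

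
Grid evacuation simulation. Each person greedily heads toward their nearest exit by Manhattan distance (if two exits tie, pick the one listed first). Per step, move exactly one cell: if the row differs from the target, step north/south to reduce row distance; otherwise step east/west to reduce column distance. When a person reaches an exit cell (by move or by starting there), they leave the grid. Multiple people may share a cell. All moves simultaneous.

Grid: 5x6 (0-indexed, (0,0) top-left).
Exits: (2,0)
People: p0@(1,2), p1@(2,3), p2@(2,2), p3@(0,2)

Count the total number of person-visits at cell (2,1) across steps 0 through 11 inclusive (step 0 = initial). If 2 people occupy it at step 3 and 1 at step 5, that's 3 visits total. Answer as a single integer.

Step 0: p0@(1,2) p1@(2,3) p2@(2,2) p3@(0,2) -> at (2,1): 0 [-], cum=0
Step 1: p0@(2,2) p1@(2,2) p2@(2,1) p3@(1,2) -> at (2,1): 1 [p2], cum=1
Step 2: p0@(2,1) p1@(2,1) p2@ESC p3@(2,2) -> at (2,1): 2 [p0,p1], cum=3
Step 3: p0@ESC p1@ESC p2@ESC p3@(2,1) -> at (2,1): 1 [p3], cum=4
Step 4: p0@ESC p1@ESC p2@ESC p3@ESC -> at (2,1): 0 [-], cum=4
Total visits = 4

Answer: 4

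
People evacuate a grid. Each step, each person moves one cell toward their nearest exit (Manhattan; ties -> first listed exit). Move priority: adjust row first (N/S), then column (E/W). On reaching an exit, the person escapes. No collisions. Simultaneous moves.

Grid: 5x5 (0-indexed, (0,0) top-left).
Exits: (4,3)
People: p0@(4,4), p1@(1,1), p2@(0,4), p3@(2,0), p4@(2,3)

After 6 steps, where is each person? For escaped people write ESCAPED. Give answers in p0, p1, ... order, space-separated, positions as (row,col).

Step 1: p0:(4,4)->(4,3)->EXIT | p1:(1,1)->(2,1) | p2:(0,4)->(1,4) | p3:(2,0)->(3,0) | p4:(2,3)->(3,3)
Step 2: p0:escaped | p1:(2,1)->(3,1) | p2:(1,4)->(2,4) | p3:(3,0)->(4,0) | p4:(3,3)->(4,3)->EXIT
Step 3: p0:escaped | p1:(3,1)->(4,1) | p2:(2,4)->(3,4) | p3:(4,0)->(4,1) | p4:escaped
Step 4: p0:escaped | p1:(4,1)->(4,2) | p2:(3,4)->(4,4) | p3:(4,1)->(4,2) | p4:escaped
Step 5: p0:escaped | p1:(4,2)->(4,3)->EXIT | p2:(4,4)->(4,3)->EXIT | p3:(4,2)->(4,3)->EXIT | p4:escaped

ESCAPED ESCAPED ESCAPED ESCAPED ESCAPED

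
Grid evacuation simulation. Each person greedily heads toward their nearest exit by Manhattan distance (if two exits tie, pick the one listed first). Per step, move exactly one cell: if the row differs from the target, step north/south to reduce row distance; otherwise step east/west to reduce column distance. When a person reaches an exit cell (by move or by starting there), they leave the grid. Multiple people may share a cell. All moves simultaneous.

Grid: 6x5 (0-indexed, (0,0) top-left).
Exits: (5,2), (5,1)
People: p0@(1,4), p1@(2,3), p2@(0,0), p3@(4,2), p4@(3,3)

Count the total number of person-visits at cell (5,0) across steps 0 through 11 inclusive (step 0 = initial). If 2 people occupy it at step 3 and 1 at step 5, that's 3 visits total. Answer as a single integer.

Answer: 1

Derivation:
Step 0: p0@(1,4) p1@(2,3) p2@(0,0) p3@(4,2) p4@(3,3) -> at (5,0): 0 [-], cum=0
Step 1: p0@(2,4) p1@(3,3) p2@(1,0) p3@ESC p4@(4,3) -> at (5,0): 0 [-], cum=0
Step 2: p0@(3,4) p1@(4,3) p2@(2,0) p3@ESC p4@(5,3) -> at (5,0): 0 [-], cum=0
Step 3: p0@(4,4) p1@(5,3) p2@(3,0) p3@ESC p4@ESC -> at (5,0): 0 [-], cum=0
Step 4: p0@(5,4) p1@ESC p2@(4,0) p3@ESC p4@ESC -> at (5,0): 0 [-], cum=0
Step 5: p0@(5,3) p1@ESC p2@(5,0) p3@ESC p4@ESC -> at (5,0): 1 [p2], cum=1
Step 6: p0@ESC p1@ESC p2@ESC p3@ESC p4@ESC -> at (5,0): 0 [-], cum=1
Total visits = 1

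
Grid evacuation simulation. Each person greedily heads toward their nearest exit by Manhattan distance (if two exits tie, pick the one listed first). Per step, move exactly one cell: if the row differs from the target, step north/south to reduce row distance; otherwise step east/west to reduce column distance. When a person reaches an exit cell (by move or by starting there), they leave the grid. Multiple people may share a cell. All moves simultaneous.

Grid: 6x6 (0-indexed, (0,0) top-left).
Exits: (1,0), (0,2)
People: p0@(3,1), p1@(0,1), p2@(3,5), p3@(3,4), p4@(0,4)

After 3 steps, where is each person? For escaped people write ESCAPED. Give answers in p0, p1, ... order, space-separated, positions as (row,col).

Step 1: p0:(3,1)->(2,1) | p1:(0,1)->(0,2)->EXIT | p2:(3,5)->(2,5) | p3:(3,4)->(2,4) | p4:(0,4)->(0,3)
Step 2: p0:(2,1)->(1,1) | p1:escaped | p2:(2,5)->(1,5) | p3:(2,4)->(1,4) | p4:(0,3)->(0,2)->EXIT
Step 3: p0:(1,1)->(1,0)->EXIT | p1:escaped | p2:(1,5)->(0,5) | p3:(1,4)->(0,4) | p4:escaped

ESCAPED ESCAPED (0,5) (0,4) ESCAPED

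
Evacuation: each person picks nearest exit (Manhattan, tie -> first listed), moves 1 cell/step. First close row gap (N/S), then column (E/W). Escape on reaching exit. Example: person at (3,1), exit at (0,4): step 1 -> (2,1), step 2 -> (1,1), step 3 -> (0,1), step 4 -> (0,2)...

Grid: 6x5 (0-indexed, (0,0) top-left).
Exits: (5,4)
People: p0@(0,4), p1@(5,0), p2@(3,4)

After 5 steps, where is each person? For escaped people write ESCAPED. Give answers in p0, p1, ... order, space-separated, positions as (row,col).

Step 1: p0:(0,4)->(1,4) | p1:(5,0)->(5,1) | p2:(3,4)->(4,4)
Step 2: p0:(1,4)->(2,4) | p1:(5,1)->(5,2) | p2:(4,4)->(5,4)->EXIT
Step 3: p0:(2,4)->(3,4) | p1:(5,2)->(5,3) | p2:escaped
Step 4: p0:(3,4)->(4,4) | p1:(5,3)->(5,4)->EXIT | p2:escaped
Step 5: p0:(4,4)->(5,4)->EXIT | p1:escaped | p2:escaped

ESCAPED ESCAPED ESCAPED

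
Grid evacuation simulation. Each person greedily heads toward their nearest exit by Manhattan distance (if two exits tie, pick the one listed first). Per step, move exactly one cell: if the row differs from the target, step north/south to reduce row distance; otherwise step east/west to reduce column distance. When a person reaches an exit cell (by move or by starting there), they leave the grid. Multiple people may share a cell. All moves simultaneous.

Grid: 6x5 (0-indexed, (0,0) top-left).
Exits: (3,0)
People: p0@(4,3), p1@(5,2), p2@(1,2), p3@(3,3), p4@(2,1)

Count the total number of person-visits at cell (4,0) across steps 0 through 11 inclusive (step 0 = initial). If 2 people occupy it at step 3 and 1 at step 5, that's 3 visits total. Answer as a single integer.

Answer: 0

Derivation:
Step 0: p0@(4,3) p1@(5,2) p2@(1,2) p3@(3,3) p4@(2,1) -> at (4,0): 0 [-], cum=0
Step 1: p0@(3,3) p1@(4,2) p2@(2,2) p3@(3,2) p4@(3,1) -> at (4,0): 0 [-], cum=0
Step 2: p0@(3,2) p1@(3,2) p2@(3,2) p3@(3,1) p4@ESC -> at (4,0): 0 [-], cum=0
Step 3: p0@(3,1) p1@(3,1) p2@(3,1) p3@ESC p4@ESC -> at (4,0): 0 [-], cum=0
Step 4: p0@ESC p1@ESC p2@ESC p3@ESC p4@ESC -> at (4,0): 0 [-], cum=0
Total visits = 0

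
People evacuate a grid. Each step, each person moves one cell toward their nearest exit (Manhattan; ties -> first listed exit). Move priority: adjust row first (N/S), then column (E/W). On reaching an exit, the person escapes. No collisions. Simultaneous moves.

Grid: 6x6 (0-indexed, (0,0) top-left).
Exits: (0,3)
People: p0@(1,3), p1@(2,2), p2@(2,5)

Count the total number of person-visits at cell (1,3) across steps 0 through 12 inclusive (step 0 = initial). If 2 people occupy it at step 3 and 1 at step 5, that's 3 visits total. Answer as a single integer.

Answer: 1

Derivation:
Step 0: p0@(1,3) p1@(2,2) p2@(2,5) -> at (1,3): 1 [p0], cum=1
Step 1: p0@ESC p1@(1,2) p2@(1,5) -> at (1,3): 0 [-], cum=1
Step 2: p0@ESC p1@(0,2) p2@(0,5) -> at (1,3): 0 [-], cum=1
Step 3: p0@ESC p1@ESC p2@(0,4) -> at (1,3): 0 [-], cum=1
Step 4: p0@ESC p1@ESC p2@ESC -> at (1,3): 0 [-], cum=1
Total visits = 1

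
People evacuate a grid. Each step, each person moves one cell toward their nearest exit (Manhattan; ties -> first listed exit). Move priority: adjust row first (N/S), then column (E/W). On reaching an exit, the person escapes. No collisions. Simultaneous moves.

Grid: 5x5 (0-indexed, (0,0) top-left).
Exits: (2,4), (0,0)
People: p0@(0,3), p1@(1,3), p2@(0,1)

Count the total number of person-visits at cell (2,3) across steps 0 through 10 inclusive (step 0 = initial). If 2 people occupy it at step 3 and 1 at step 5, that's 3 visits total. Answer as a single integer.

Step 0: p0@(0,3) p1@(1,3) p2@(0,1) -> at (2,3): 0 [-], cum=0
Step 1: p0@(1,3) p1@(2,3) p2@ESC -> at (2,3): 1 [p1], cum=1
Step 2: p0@(2,3) p1@ESC p2@ESC -> at (2,3): 1 [p0], cum=2
Step 3: p0@ESC p1@ESC p2@ESC -> at (2,3): 0 [-], cum=2
Total visits = 2

Answer: 2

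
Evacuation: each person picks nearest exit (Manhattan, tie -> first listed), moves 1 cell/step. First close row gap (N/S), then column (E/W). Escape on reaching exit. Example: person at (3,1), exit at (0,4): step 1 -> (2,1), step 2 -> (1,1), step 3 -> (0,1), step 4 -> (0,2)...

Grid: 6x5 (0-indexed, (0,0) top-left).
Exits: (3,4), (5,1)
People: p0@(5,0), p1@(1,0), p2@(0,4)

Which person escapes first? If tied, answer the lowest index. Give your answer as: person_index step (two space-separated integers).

Answer: 0 1

Derivation:
Step 1: p0:(5,0)->(5,1)->EXIT | p1:(1,0)->(2,0) | p2:(0,4)->(1,4)
Step 2: p0:escaped | p1:(2,0)->(3,0) | p2:(1,4)->(2,4)
Step 3: p0:escaped | p1:(3,0)->(4,0) | p2:(2,4)->(3,4)->EXIT
Step 4: p0:escaped | p1:(4,0)->(5,0) | p2:escaped
Step 5: p0:escaped | p1:(5,0)->(5,1)->EXIT | p2:escaped
Exit steps: [1, 5, 3]
First to escape: p0 at step 1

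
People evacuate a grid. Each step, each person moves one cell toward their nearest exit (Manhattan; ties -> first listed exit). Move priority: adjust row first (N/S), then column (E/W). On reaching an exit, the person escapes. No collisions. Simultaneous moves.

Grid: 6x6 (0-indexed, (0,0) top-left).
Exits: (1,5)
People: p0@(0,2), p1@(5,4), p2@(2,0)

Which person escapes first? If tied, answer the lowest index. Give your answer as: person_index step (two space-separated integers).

Step 1: p0:(0,2)->(1,2) | p1:(5,4)->(4,4) | p2:(2,0)->(1,0)
Step 2: p0:(1,2)->(1,3) | p1:(4,4)->(3,4) | p2:(1,0)->(1,1)
Step 3: p0:(1,3)->(1,4) | p1:(3,4)->(2,4) | p2:(1,1)->(1,2)
Step 4: p0:(1,4)->(1,5)->EXIT | p1:(2,4)->(1,4) | p2:(1,2)->(1,3)
Step 5: p0:escaped | p1:(1,4)->(1,5)->EXIT | p2:(1,3)->(1,4)
Step 6: p0:escaped | p1:escaped | p2:(1,4)->(1,5)->EXIT
Exit steps: [4, 5, 6]
First to escape: p0 at step 4

Answer: 0 4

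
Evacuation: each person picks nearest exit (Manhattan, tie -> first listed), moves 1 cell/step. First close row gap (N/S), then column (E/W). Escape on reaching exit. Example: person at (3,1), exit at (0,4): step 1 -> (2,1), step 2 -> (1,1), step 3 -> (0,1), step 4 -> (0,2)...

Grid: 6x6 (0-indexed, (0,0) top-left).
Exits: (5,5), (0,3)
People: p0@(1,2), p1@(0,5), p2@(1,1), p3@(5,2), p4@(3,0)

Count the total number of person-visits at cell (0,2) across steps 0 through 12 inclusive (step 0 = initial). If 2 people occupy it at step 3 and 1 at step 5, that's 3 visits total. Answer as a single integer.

Step 0: p0@(1,2) p1@(0,5) p2@(1,1) p3@(5,2) p4@(3,0) -> at (0,2): 0 [-], cum=0
Step 1: p0@(0,2) p1@(0,4) p2@(0,1) p3@(5,3) p4@(2,0) -> at (0,2): 1 [p0], cum=1
Step 2: p0@ESC p1@ESC p2@(0,2) p3@(5,4) p4@(1,0) -> at (0,2): 1 [p2], cum=2
Step 3: p0@ESC p1@ESC p2@ESC p3@ESC p4@(0,0) -> at (0,2): 0 [-], cum=2
Step 4: p0@ESC p1@ESC p2@ESC p3@ESC p4@(0,1) -> at (0,2): 0 [-], cum=2
Step 5: p0@ESC p1@ESC p2@ESC p3@ESC p4@(0,2) -> at (0,2): 1 [p4], cum=3
Step 6: p0@ESC p1@ESC p2@ESC p3@ESC p4@ESC -> at (0,2): 0 [-], cum=3
Total visits = 3

Answer: 3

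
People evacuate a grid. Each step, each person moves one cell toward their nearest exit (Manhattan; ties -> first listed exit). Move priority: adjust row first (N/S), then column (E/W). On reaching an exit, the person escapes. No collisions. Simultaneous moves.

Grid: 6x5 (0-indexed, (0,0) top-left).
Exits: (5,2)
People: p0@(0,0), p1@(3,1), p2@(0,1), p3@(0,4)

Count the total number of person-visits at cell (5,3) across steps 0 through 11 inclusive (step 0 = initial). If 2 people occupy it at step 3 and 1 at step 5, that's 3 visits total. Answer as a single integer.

Answer: 1

Derivation:
Step 0: p0@(0,0) p1@(3,1) p2@(0,1) p3@(0,4) -> at (5,3): 0 [-], cum=0
Step 1: p0@(1,0) p1@(4,1) p2@(1,1) p3@(1,4) -> at (5,3): 0 [-], cum=0
Step 2: p0@(2,0) p1@(5,1) p2@(2,1) p3@(2,4) -> at (5,3): 0 [-], cum=0
Step 3: p0@(3,0) p1@ESC p2@(3,1) p3@(3,4) -> at (5,3): 0 [-], cum=0
Step 4: p0@(4,0) p1@ESC p2@(4,1) p3@(4,4) -> at (5,3): 0 [-], cum=0
Step 5: p0@(5,0) p1@ESC p2@(5,1) p3@(5,4) -> at (5,3): 0 [-], cum=0
Step 6: p0@(5,1) p1@ESC p2@ESC p3@(5,3) -> at (5,3): 1 [p3], cum=1
Step 7: p0@ESC p1@ESC p2@ESC p3@ESC -> at (5,3): 0 [-], cum=1
Total visits = 1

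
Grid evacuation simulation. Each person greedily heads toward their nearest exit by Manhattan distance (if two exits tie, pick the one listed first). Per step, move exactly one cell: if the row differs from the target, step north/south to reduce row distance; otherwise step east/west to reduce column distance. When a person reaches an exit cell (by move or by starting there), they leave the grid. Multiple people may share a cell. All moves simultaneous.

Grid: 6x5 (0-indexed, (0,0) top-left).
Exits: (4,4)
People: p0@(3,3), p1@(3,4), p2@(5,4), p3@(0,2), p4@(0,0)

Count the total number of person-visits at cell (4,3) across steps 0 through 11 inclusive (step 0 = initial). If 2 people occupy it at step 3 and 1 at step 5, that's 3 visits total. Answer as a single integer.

Step 0: p0@(3,3) p1@(3,4) p2@(5,4) p3@(0,2) p4@(0,0) -> at (4,3): 0 [-], cum=0
Step 1: p0@(4,3) p1@ESC p2@ESC p3@(1,2) p4@(1,0) -> at (4,3): 1 [p0], cum=1
Step 2: p0@ESC p1@ESC p2@ESC p3@(2,2) p4@(2,0) -> at (4,3): 0 [-], cum=1
Step 3: p0@ESC p1@ESC p2@ESC p3@(3,2) p4@(3,0) -> at (4,3): 0 [-], cum=1
Step 4: p0@ESC p1@ESC p2@ESC p3@(4,2) p4@(4,0) -> at (4,3): 0 [-], cum=1
Step 5: p0@ESC p1@ESC p2@ESC p3@(4,3) p4@(4,1) -> at (4,3): 1 [p3], cum=2
Step 6: p0@ESC p1@ESC p2@ESC p3@ESC p4@(4,2) -> at (4,3): 0 [-], cum=2
Step 7: p0@ESC p1@ESC p2@ESC p3@ESC p4@(4,3) -> at (4,3): 1 [p4], cum=3
Step 8: p0@ESC p1@ESC p2@ESC p3@ESC p4@ESC -> at (4,3): 0 [-], cum=3
Total visits = 3

Answer: 3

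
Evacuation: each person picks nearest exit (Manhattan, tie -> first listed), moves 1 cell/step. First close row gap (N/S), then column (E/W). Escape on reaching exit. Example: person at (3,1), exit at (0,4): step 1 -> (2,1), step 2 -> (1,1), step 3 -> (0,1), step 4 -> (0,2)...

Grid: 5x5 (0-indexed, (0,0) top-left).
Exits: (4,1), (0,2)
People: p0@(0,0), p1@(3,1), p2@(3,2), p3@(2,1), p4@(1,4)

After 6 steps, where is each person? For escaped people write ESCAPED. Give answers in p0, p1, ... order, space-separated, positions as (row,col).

Step 1: p0:(0,0)->(0,1) | p1:(3,1)->(4,1)->EXIT | p2:(3,2)->(4,2) | p3:(2,1)->(3,1) | p4:(1,4)->(0,4)
Step 2: p0:(0,1)->(0,2)->EXIT | p1:escaped | p2:(4,2)->(4,1)->EXIT | p3:(3,1)->(4,1)->EXIT | p4:(0,4)->(0,3)
Step 3: p0:escaped | p1:escaped | p2:escaped | p3:escaped | p4:(0,3)->(0,2)->EXIT

ESCAPED ESCAPED ESCAPED ESCAPED ESCAPED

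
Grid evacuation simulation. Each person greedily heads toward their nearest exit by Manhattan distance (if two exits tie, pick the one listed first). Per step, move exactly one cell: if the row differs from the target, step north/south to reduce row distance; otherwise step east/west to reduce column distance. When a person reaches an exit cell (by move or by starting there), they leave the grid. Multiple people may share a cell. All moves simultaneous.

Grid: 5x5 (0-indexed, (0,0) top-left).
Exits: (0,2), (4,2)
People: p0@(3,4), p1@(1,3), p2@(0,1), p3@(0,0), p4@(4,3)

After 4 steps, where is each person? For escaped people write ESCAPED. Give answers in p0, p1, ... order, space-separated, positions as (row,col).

Step 1: p0:(3,4)->(4,4) | p1:(1,3)->(0,3) | p2:(0,1)->(0,2)->EXIT | p3:(0,0)->(0,1) | p4:(4,3)->(4,2)->EXIT
Step 2: p0:(4,4)->(4,3) | p1:(0,3)->(0,2)->EXIT | p2:escaped | p3:(0,1)->(0,2)->EXIT | p4:escaped
Step 3: p0:(4,3)->(4,2)->EXIT | p1:escaped | p2:escaped | p3:escaped | p4:escaped

ESCAPED ESCAPED ESCAPED ESCAPED ESCAPED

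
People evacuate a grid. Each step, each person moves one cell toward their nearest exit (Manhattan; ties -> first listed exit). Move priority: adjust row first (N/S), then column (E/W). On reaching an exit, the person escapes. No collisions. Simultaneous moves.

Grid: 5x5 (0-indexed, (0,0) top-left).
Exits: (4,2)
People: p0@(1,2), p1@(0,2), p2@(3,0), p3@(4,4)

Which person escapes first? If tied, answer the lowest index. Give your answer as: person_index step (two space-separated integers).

Step 1: p0:(1,2)->(2,2) | p1:(0,2)->(1,2) | p2:(3,0)->(4,0) | p3:(4,4)->(4,3)
Step 2: p0:(2,2)->(3,2) | p1:(1,2)->(2,2) | p2:(4,0)->(4,1) | p3:(4,3)->(4,2)->EXIT
Step 3: p0:(3,2)->(4,2)->EXIT | p1:(2,2)->(3,2) | p2:(4,1)->(4,2)->EXIT | p3:escaped
Step 4: p0:escaped | p1:(3,2)->(4,2)->EXIT | p2:escaped | p3:escaped
Exit steps: [3, 4, 3, 2]
First to escape: p3 at step 2

Answer: 3 2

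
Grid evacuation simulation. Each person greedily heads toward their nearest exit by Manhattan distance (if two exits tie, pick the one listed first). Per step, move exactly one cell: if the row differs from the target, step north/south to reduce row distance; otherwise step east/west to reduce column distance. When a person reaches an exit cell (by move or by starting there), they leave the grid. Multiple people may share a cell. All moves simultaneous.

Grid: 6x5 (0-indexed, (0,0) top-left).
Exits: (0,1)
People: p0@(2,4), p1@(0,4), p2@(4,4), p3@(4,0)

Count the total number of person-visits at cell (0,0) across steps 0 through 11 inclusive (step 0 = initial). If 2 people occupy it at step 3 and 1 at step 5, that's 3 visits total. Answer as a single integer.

Answer: 1

Derivation:
Step 0: p0@(2,4) p1@(0,4) p2@(4,4) p3@(4,0) -> at (0,0): 0 [-], cum=0
Step 1: p0@(1,4) p1@(0,3) p2@(3,4) p3@(3,0) -> at (0,0): 0 [-], cum=0
Step 2: p0@(0,4) p1@(0,2) p2@(2,4) p3@(2,0) -> at (0,0): 0 [-], cum=0
Step 3: p0@(0,3) p1@ESC p2@(1,4) p3@(1,0) -> at (0,0): 0 [-], cum=0
Step 4: p0@(0,2) p1@ESC p2@(0,4) p3@(0,0) -> at (0,0): 1 [p3], cum=1
Step 5: p0@ESC p1@ESC p2@(0,3) p3@ESC -> at (0,0): 0 [-], cum=1
Step 6: p0@ESC p1@ESC p2@(0,2) p3@ESC -> at (0,0): 0 [-], cum=1
Step 7: p0@ESC p1@ESC p2@ESC p3@ESC -> at (0,0): 0 [-], cum=1
Total visits = 1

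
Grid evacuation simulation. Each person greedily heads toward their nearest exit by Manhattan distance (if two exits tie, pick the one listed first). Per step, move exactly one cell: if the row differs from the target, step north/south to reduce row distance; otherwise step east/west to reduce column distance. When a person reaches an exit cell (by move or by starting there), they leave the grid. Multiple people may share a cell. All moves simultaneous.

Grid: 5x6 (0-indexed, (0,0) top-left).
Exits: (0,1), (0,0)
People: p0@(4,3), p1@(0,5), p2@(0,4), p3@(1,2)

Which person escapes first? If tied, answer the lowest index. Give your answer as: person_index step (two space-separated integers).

Answer: 3 2

Derivation:
Step 1: p0:(4,3)->(3,3) | p1:(0,5)->(0,4) | p2:(0,4)->(0,3) | p3:(1,2)->(0,2)
Step 2: p0:(3,3)->(2,3) | p1:(0,4)->(0,3) | p2:(0,3)->(0,2) | p3:(0,2)->(0,1)->EXIT
Step 3: p0:(2,3)->(1,3) | p1:(0,3)->(0,2) | p2:(0,2)->(0,1)->EXIT | p3:escaped
Step 4: p0:(1,3)->(0,3) | p1:(0,2)->(0,1)->EXIT | p2:escaped | p3:escaped
Step 5: p0:(0,3)->(0,2) | p1:escaped | p2:escaped | p3:escaped
Step 6: p0:(0,2)->(0,1)->EXIT | p1:escaped | p2:escaped | p3:escaped
Exit steps: [6, 4, 3, 2]
First to escape: p3 at step 2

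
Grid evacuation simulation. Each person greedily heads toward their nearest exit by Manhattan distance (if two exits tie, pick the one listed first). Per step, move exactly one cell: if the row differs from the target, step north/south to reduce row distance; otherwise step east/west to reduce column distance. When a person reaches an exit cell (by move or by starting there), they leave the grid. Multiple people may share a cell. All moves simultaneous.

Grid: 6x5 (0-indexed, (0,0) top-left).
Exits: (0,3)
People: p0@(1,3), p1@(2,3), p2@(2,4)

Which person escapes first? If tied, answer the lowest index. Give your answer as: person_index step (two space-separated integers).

Step 1: p0:(1,3)->(0,3)->EXIT | p1:(2,3)->(1,3) | p2:(2,4)->(1,4)
Step 2: p0:escaped | p1:(1,3)->(0,3)->EXIT | p2:(1,4)->(0,4)
Step 3: p0:escaped | p1:escaped | p2:(0,4)->(0,3)->EXIT
Exit steps: [1, 2, 3]
First to escape: p0 at step 1

Answer: 0 1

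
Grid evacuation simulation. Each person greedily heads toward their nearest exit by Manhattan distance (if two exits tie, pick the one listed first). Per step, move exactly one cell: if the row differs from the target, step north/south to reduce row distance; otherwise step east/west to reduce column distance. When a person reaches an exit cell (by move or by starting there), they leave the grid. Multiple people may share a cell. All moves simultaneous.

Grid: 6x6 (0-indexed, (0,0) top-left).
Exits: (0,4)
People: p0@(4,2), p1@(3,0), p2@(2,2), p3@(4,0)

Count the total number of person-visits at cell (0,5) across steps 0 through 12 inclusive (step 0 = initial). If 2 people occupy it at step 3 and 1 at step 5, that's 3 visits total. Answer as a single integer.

Step 0: p0@(4,2) p1@(3,0) p2@(2,2) p3@(4,0) -> at (0,5): 0 [-], cum=0
Step 1: p0@(3,2) p1@(2,0) p2@(1,2) p3@(3,0) -> at (0,5): 0 [-], cum=0
Step 2: p0@(2,2) p1@(1,0) p2@(0,2) p3@(2,0) -> at (0,5): 0 [-], cum=0
Step 3: p0@(1,2) p1@(0,0) p2@(0,3) p3@(1,0) -> at (0,5): 0 [-], cum=0
Step 4: p0@(0,2) p1@(0,1) p2@ESC p3@(0,0) -> at (0,5): 0 [-], cum=0
Step 5: p0@(0,3) p1@(0,2) p2@ESC p3@(0,1) -> at (0,5): 0 [-], cum=0
Step 6: p0@ESC p1@(0,3) p2@ESC p3@(0,2) -> at (0,5): 0 [-], cum=0
Step 7: p0@ESC p1@ESC p2@ESC p3@(0,3) -> at (0,5): 0 [-], cum=0
Step 8: p0@ESC p1@ESC p2@ESC p3@ESC -> at (0,5): 0 [-], cum=0
Total visits = 0

Answer: 0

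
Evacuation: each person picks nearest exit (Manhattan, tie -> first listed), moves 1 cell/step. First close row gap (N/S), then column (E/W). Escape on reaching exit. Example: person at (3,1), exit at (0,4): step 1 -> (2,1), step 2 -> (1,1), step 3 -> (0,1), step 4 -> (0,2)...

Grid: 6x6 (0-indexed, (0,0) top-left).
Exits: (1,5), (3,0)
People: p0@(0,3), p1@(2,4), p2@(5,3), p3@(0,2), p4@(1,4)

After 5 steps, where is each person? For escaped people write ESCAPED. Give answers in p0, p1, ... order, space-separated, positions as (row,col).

Step 1: p0:(0,3)->(1,3) | p1:(2,4)->(1,4) | p2:(5,3)->(4,3) | p3:(0,2)->(1,2) | p4:(1,4)->(1,5)->EXIT
Step 2: p0:(1,3)->(1,4) | p1:(1,4)->(1,5)->EXIT | p2:(4,3)->(3,3) | p3:(1,2)->(1,3) | p4:escaped
Step 3: p0:(1,4)->(1,5)->EXIT | p1:escaped | p2:(3,3)->(3,2) | p3:(1,3)->(1,4) | p4:escaped
Step 4: p0:escaped | p1:escaped | p2:(3,2)->(3,1) | p3:(1,4)->(1,5)->EXIT | p4:escaped
Step 5: p0:escaped | p1:escaped | p2:(3,1)->(3,0)->EXIT | p3:escaped | p4:escaped

ESCAPED ESCAPED ESCAPED ESCAPED ESCAPED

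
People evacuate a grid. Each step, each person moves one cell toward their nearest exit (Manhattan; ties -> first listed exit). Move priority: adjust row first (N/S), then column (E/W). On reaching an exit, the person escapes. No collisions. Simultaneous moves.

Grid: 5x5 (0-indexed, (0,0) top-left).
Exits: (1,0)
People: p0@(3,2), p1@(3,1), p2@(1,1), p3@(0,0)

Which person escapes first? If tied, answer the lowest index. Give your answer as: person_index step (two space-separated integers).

Step 1: p0:(3,2)->(2,2) | p1:(3,1)->(2,1) | p2:(1,1)->(1,0)->EXIT | p3:(0,0)->(1,0)->EXIT
Step 2: p0:(2,2)->(1,2) | p1:(2,1)->(1,1) | p2:escaped | p3:escaped
Step 3: p0:(1,2)->(1,1) | p1:(1,1)->(1,0)->EXIT | p2:escaped | p3:escaped
Step 4: p0:(1,1)->(1,0)->EXIT | p1:escaped | p2:escaped | p3:escaped
Exit steps: [4, 3, 1, 1]
First to escape: p2 at step 1

Answer: 2 1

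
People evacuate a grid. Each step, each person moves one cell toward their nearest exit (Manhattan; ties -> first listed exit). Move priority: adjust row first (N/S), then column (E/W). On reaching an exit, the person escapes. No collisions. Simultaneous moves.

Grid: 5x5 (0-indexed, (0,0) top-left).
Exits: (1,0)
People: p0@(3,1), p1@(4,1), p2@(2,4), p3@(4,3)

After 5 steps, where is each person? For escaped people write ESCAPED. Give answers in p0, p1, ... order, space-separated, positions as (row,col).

Step 1: p0:(3,1)->(2,1) | p1:(4,1)->(3,1) | p2:(2,4)->(1,4) | p3:(4,3)->(3,3)
Step 2: p0:(2,1)->(1,1) | p1:(3,1)->(2,1) | p2:(1,4)->(1,3) | p3:(3,3)->(2,3)
Step 3: p0:(1,1)->(1,0)->EXIT | p1:(2,1)->(1,1) | p2:(1,3)->(1,2) | p3:(2,3)->(1,3)
Step 4: p0:escaped | p1:(1,1)->(1,0)->EXIT | p2:(1,2)->(1,1) | p3:(1,3)->(1,2)
Step 5: p0:escaped | p1:escaped | p2:(1,1)->(1,0)->EXIT | p3:(1,2)->(1,1)

ESCAPED ESCAPED ESCAPED (1,1)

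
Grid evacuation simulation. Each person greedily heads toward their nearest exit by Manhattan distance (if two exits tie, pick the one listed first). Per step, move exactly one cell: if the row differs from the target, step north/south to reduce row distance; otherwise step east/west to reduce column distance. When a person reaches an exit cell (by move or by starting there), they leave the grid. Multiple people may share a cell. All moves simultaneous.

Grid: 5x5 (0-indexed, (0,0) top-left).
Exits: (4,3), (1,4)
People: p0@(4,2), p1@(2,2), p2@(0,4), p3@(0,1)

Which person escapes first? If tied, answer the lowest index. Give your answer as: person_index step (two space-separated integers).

Step 1: p0:(4,2)->(4,3)->EXIT | p1:(2,2)->(3,2) | p2:(0,4)->(1,4)->EXIT | p3:(0,1)->(1,1)
Step 2: p0:escaped | p1:(3,2)->(4,2) | p2:escaped | p3:(1,1)->(1,2)
Step 3: p0:escaped | p1:(4,2)->(4,3)->EXIT | p2:escaped | p3:(1,2)->(1,3)
Step 4: p0:escaped | p1:escaped | p2:escaped | p3:(1,3)->(1,4)->EXIT
Exit steps: [1, 3, 1, 4]
First to escape: p0 at step 1

Answer: 0 1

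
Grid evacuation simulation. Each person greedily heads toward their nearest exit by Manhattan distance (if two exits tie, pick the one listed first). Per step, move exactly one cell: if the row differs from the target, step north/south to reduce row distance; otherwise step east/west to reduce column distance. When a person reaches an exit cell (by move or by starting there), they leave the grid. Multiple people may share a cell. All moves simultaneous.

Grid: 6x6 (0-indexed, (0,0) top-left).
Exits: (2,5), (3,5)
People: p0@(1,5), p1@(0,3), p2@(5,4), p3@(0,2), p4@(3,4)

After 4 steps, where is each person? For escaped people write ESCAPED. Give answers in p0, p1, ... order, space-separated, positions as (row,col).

Step 1: p0:(1,5)->(2,5)->EXIT | p1:(0,3)->(1,3) | p2:(5,4)->(4,4) | p3:(0,2)->(1,2) | p4:(3,4)->(3,5)->EXIT
Step 2: p0:escaped | p1:(1,3)->(2,3) | p2:(4,4)->(3,4) | p3:(1,2)->(2,2) | p4:escaped
Step 3: p0:escaped | p1:(2,3)->(2,4) | p2:(3,4)->(3,5)->EXIT | p3:(2,2)->(2,3) | p4:escaped
Step 4: p0:escaped | p1:(2,4)->(2,5)->EXIT | p2:escaped | p3:(2,3)->(2,4) | p4:escaped

ESCAPED ESCAPED ESCAPED (2,4) ESCAPED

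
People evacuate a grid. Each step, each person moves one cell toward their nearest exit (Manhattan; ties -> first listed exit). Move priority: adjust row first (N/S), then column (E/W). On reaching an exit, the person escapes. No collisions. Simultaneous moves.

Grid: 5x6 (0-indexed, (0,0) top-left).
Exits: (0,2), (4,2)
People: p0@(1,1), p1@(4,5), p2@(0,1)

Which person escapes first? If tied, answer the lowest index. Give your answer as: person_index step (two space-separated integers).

Step 1: p0:(1,1)->(0,1) | p1:(4,5)->(4,4) | p2:(0,1)->(0,2)->EXIT
Step 2: p0:(0,1)->(0,2)->EXIT | p1:(4,4)->(4,3) | p2:escaped
Step 3: p0:escaped | p1:(4,3)->(4,2)->EXIT | p2:escaped
Exit steps: [2, 3, 1]
First to escape: p2 at step 1

Answer: 2 1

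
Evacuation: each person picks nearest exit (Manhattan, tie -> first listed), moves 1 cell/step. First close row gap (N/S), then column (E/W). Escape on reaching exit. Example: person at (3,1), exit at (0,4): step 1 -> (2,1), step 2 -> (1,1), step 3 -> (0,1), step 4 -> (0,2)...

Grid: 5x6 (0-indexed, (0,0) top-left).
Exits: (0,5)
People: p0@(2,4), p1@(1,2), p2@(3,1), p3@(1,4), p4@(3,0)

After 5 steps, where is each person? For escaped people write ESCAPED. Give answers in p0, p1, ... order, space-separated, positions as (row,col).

Step 1: p0:(2,4)->(1,4) | p1:(1,2)->(0,2) | p2:(3,1)->(2,1) | p3:(1,4)->(0,4) | p4:(3,0)->(2,0)
Step 2: p0:(1,4)->(0,4) | p1:(0,2)->(0,3) | p2:(2,1)->(1,1) | p3:(0,4)->(0,5)->EXIT | p4:(2,0)->(1,0)
Step 3: p0:(0,4)->(0,5)->EXIT | p1:(0,3)->(0,4) | p2:(1,1)->(0,1) | p3:escaped | p4:(1,0)->(0,0)
Step 4: p0:escaped | p1:(0,4)->(0,5)->EXIT | p2:(0,1)->(0,2) | p3:escaped | p4:(0,0)->(0,1)
Step 5: p0:escaped | p1:escaped | p2:(0,2)->(0,3) | p3:escaped | p4:(0,1)->(0,2)

ESCAPED ESCAPED (0,3) ESCAPED (0,2)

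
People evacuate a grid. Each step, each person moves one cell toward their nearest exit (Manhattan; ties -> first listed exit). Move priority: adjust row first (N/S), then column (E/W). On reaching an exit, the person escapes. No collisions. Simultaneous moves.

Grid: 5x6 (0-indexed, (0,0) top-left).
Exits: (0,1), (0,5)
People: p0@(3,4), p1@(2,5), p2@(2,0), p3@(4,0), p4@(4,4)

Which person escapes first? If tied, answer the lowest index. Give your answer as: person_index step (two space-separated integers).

Step 1: p0:(3,4)->(2,4) | p1:(2,5)->(1,5) | p2:(2,0)->(1,0) | p3:(4,0)->(3,0) | p4:(4,4)->(3,4)
Step 2: p0:(2,4)->(1,4) | p1:(1,5)->(0,5)->EXIT | p2:(1,0)->(0,0) | p3:(3,0)->(2,0) | p4:(3,4)->(2,4)
Step 3: p0:(1,4)->(0,4) | p1:escaped | p2:(0,0)->(0,1)->EXIT | p3:(2,0)->(1,0) | p4:(2,4)->(1,4)
Step 4: p0:(0,4)->(0,5)->EXIT | p1:escaped | p2:escaped | p3:(1,0)->(0,0) | p4:(1,4)->(0,4)
Step 5: p0:escaped | p1:escaped | p2:escaped | p3:(0,0)->(0,1)->EXIT | p4:(0,4)->(0,5)->EXIT
Exit steps: [4, 2, 3, 5, 5]
First to escape: p1 at step 2

Answer: 1 2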